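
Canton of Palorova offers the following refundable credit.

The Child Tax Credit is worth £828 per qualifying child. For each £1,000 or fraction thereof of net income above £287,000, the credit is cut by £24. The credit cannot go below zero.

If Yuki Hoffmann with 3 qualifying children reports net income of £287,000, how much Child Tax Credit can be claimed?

Child Tax Credit: base = 3 × £828 = £2,484. £287,000 is at or below the £287,000 threshold, so the full £2,484 applies.

£2,484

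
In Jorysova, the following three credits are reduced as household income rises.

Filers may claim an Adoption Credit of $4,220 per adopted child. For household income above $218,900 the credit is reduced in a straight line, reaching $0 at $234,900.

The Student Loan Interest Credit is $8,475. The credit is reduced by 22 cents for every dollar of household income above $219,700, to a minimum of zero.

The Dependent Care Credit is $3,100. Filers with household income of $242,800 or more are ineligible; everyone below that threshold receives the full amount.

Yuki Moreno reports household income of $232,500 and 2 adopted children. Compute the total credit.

Adoption Credit: base = 2 × $4,220 = $8,440. $232,500 is $13,600 into a $16,000 phase-out range, leaving 2,400/16,000 of the credit: $8,440 × 2,400/16,000 = $1,266.
Student Loan Interest Credit: 22% of the $12,800 excess over $219,700 is $2,816; credit = $8,475 − $2,816 = $5,659.
Dependent Care Credit: $232,500 is below the $242,800 cutoff, so the full $3,100 applies.
Total: $1,266 + $5,659 + $3,100 = $10,025.

$10,025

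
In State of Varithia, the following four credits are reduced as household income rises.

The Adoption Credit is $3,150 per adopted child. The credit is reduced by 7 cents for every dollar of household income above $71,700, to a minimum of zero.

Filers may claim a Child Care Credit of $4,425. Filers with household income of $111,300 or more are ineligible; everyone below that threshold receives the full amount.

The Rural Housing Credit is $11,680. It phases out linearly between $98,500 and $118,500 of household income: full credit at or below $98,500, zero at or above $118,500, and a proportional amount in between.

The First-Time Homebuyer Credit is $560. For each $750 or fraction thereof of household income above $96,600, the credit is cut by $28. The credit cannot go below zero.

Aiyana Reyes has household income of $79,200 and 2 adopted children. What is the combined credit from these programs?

$22,440

Adoption Credit: base = 2 × $3,150 = $6,300. 7% of the $7,500 excess over $71,700 is $525; credit = $6,300 − $525 = $5,775.
Child Care Credit: $79,200 is below the $111,300 cutoff, so the full $4,425 applies.
Rural Housing Credit: $79,200 is at or below the $98,500 threshold, so the full $11,680 applies.
First-Time Homebuyer Credit: $79,200 is at or below the $96,600 threshold, so the full $560 applies.
Total: $5,775 + $4,425 + $11,680 + $560 = $22,440.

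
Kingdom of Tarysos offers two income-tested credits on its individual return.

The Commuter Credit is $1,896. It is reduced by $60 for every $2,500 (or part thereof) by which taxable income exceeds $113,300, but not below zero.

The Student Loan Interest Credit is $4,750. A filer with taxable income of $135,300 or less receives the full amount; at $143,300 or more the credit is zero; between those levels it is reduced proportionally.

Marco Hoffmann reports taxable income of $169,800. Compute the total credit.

Commuter Credit: income exceeds $113,300 by $56,500, which is 23 full-or-partial $2,500 increments; reduction = 23 × $60 = $1,380, leaving $516.
Student Loan Interest Credit: $169,800 is at or above $143,300, so the credit is $0.
Total: $516 + $0 = $516.

$516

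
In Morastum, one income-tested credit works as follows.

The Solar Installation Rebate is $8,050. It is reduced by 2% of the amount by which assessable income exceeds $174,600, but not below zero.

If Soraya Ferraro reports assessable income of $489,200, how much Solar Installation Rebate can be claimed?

$1,758

Solar Installation Rebate: 2% of the $314,600 excess over $174,600 is $6,292; credit = $8,050 − $6,292 = $1,758.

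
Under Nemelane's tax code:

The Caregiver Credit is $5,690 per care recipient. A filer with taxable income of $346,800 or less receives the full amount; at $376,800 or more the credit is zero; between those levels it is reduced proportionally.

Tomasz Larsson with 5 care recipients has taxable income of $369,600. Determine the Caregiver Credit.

$6,828

Caregiver Credit: base = 5 × $5,690 = $28,450. $369,600 is $22,800 into a $30,000 phase-out range, leaving 7,200/30,000 of the credit: $28,450 × 7,200/30,000 = $6,828.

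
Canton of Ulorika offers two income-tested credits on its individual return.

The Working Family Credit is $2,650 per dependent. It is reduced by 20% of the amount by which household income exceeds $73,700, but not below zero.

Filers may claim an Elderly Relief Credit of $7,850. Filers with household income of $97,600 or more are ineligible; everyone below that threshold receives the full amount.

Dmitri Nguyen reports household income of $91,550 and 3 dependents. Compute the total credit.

Working Family Credit: base = 3 × $2,650 = $7,950. 20% of the $17,850 excess over $73,700 is $3,570; credit = $7,950 − $3,570 = $4,380.
Elderly Relief Credit: $91,550 is below the $97,600 cutoff, so the full $7,850 applies.
Total: $4,380 + $7,850 = $12,230.

$12,230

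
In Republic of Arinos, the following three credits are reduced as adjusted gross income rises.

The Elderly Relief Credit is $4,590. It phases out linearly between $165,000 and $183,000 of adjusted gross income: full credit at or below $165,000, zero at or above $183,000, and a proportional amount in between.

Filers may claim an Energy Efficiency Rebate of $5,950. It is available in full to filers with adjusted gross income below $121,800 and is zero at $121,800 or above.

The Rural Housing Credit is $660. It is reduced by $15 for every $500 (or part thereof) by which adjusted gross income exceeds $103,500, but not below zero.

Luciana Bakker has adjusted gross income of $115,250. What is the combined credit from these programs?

$10,840

Elderly Relief Credit: $115,250 is at or below the $165,000 threshold, so the full $4,590 applies.
Energy Efficiency Rebate: $115,250 is below the $121,800 cutoff, so the full $5,950 applies.
Rural Housing Credit: income exceeds $103,500 by $11,750, which is 24 full-or-partial $500 increments; reduction = 24 × $15 = $360, leaving $300.
Total: $4,590 + $5,950 + $300 = $10,840.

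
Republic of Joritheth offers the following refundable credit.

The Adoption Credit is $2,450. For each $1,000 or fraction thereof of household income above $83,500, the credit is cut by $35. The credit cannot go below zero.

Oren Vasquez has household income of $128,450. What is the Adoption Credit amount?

Adoption Credit: income exceeds $83,500 by $44,950, which is 45 full-or-partial $1,000 increments; reduction = 45 × $35 = $1,575, leaving $875.

$875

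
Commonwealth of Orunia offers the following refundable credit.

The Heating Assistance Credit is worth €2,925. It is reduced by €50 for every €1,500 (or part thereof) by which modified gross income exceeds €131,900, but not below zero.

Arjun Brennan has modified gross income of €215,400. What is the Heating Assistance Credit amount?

€125

Heating Assistance Credit: income exceeds €131,900 by €83,500, which is 56 full-or-partial €1,500 increments; reduction = 56 × €50 = €2,800, leaving €125.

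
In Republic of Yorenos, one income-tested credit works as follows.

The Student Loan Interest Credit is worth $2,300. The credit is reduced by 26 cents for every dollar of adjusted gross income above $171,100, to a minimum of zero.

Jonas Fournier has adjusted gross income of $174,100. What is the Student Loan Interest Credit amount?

$1,520

Student Loan Interest Credit: 26% of the $3,000 excess over $171,100 is $780; credit = $2,300 − $780 = $1,520.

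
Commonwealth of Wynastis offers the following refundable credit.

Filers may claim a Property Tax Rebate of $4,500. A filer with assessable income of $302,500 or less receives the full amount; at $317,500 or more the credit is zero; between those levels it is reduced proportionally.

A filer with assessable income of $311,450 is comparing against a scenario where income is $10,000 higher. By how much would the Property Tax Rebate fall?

At $311,450 — $311,450 is $8,950 into a $15,000 phase-out range, leaving 6,050/15,000 of the credit: $4,500 × 6,050/15,000 = $1,815.
At $321,450 — $321,450 is at or above $317,500, so the credit is $0.
Lost: $1,815 − $0 = $1,815.

$1,815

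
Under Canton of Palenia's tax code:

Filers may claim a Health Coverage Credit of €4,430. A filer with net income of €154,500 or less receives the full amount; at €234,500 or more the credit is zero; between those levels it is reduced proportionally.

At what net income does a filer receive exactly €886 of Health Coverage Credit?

€886 is 886/4,430 of the full €4,430, so 3,544/4,430 of the €80,000 range has been used: income = €154,500 + €80,000 × 3,544/4,430 = €218,500.

€218,500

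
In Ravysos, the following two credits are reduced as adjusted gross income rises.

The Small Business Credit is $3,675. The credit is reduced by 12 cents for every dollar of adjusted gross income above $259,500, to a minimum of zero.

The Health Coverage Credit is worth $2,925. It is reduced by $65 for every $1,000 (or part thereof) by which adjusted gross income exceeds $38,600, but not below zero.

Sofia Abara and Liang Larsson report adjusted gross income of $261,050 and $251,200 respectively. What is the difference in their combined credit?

$186

Sofia ($261,050): Small Business Credit: 12% of the $1,550 excess over $259,500 is $186; credit = $3,675 − $186 = $3,489. Health Coverage Credit: income exceeds $38,600 by $222,450 → 223 increments × $65 = $14,495 ≥ base, so the credit is $0. total $3,489 + $0 = $3,489
Liang ($251,200): Small Business Credit: $251,200 is at or below the $259,500 threshold, so the full $3,675 applies. Health Coverage Credit: income exceeds $38,600 by $212,600 → 213 increments × $65 = $13,845 ≥ base, so the credit is $0. total $3,675 + $0 = $3,675
Difference: |$3,489 − $3,675| = $186.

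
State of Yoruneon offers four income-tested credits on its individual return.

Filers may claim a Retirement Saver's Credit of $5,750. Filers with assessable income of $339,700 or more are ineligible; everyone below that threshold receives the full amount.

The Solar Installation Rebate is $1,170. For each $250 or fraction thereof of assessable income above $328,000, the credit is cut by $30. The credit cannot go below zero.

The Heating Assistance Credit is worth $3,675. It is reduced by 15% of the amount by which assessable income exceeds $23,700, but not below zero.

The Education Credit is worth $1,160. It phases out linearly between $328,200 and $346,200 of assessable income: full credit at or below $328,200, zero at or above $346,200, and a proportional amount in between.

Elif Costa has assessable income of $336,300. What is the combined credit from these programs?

$6,538

Retirement Saver's Credit: $336,300 is below the $339,700 cutoff, so the full $5,750 applies.
Solar Installation Rebate: income exceeds $328,000 by $8,300, which is 34 full-or-partial $250 increments; reduction = 34 × $30 = $1,020, leaving $150.
Heating Assistance Credit: 15% of the $312,600 excess over $23,700 is $46,890 ≥ base, so the credit is $0.
Education Credit: $336,300 is $8,100 into a $18,000 phase-out range, leaving 9,900/18,000 of the credit: $1,160 × 9,900/18,000 = $638.
Total: $5,750 + $150 + $0 + $638 = $6,538.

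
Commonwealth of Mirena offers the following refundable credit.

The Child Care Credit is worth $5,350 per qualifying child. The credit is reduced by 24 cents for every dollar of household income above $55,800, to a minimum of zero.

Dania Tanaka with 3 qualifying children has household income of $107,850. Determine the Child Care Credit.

$3,558

Child Care Credit: base = 3 × $5,350 = $16,050. 24% of the $52,050 excess over $55,800 is $12,492; credit = $16,050 − $12,492 = $3,558.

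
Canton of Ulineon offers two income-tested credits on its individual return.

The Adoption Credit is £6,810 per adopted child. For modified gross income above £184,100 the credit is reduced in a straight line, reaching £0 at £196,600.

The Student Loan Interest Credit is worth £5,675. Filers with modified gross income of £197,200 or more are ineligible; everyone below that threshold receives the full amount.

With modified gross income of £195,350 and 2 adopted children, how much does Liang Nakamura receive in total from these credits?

Adoption Credit: base = 2 × £6,810 = £13,620. £195,350 is £11,250 into a £12,500 phase-out range, leaving 1,250/12,500 of the credit: £13,620 × 1,250/12,500 = £1,362.
Student Loan Interest Credit: £195,350 is below the £197,200 cutoff, so the full £5,675 applies.
Total: £1,362 + £5,675 = £7,037.

£7,037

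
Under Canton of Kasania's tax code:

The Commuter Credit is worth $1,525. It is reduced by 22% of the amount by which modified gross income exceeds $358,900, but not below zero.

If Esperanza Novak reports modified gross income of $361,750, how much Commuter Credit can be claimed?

Commuter Credit: 22% of the $2,850 excess over $358,900 is $627; credit = $1,525 − $627 = $898.

$898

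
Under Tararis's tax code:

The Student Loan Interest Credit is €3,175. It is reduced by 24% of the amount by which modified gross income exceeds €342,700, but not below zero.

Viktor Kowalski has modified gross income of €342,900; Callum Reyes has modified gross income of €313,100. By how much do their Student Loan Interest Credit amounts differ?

Viktor (€342,900): Student Loan Interest Credit: 24% of the €200 excess over €342,700 is €48; credit = €3,175 − €48 = €3,127.
Callum (€313,100): Student Loan Interest Credit: €313,100 is at or below the €342,700 threshold, so the full €3,175 applies.
Difference: |€3,127 − €3,175| = €48.

€48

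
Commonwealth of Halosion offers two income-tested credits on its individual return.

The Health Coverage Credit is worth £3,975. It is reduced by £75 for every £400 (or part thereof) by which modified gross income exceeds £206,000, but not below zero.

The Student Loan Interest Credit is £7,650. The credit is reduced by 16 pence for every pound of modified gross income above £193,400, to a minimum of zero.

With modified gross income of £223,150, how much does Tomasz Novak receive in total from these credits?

Health Coverage Credit: income exceeds £206,000 by £17,150, which is 43 full-or-partial £400 increments; reduction = 43 × £75 = £3,225, leaving £750.
Student Loan Interest Credit: 16% of the £29,750 excess over £193,400 is £4,760; credit = £7,650 − £4,760 = £2,890.
Total: £750 + £2,890 = £3,640.

£3,640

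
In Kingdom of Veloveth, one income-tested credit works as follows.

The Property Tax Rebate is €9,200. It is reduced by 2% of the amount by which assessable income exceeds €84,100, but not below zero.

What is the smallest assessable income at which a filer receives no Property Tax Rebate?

€544,100

The credit falls by 2% of each euro above €84,100, so it reaches zero when the excess is €9,200 / 2% = €460,000: income = €84,100 + €460,000 = €544,100.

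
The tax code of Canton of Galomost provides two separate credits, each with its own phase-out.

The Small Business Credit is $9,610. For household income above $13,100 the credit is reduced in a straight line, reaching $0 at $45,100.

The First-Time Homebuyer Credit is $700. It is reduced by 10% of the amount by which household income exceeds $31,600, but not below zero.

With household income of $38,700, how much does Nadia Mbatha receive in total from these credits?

$1,922

Small Business Credit: $38,700 is $25,600 into a $32,000 phase-out range, leaving 6,400/32,000 of the credit: $9,610 × 6,400/32,000 = $1,922.
First-Time Homebuyer Credit: 10% of the $7,100 excess over $31,600 is $710 ≥ base, so the credit is $0.
Total: $1,922 + $0 = $1,922.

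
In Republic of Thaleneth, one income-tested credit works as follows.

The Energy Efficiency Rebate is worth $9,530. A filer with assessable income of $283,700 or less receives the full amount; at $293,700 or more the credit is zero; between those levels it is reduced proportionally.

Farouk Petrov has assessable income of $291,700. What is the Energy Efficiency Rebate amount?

$1,906

Energy Efficiency Rebate: $291,700 is $8,000 into a $10,000 phase-out range, leaving 2,000/10,000 of the credit: $9,530 × 2,000/10,000 = $1,906.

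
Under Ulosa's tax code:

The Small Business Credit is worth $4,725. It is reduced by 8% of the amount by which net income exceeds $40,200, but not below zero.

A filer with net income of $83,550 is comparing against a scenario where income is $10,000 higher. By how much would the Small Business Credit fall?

At $83,550 — 8% of the $43,350 excess over $40,200 is $3,468; credit = $4,725 − $3,468 = $1,257.
At $93,550 — 8% of the $53,350 excess over $40,200 is $4,268; credit = $4,725 − $4,268 = $457.
Lost: $1,257 − $457 = $800.

$800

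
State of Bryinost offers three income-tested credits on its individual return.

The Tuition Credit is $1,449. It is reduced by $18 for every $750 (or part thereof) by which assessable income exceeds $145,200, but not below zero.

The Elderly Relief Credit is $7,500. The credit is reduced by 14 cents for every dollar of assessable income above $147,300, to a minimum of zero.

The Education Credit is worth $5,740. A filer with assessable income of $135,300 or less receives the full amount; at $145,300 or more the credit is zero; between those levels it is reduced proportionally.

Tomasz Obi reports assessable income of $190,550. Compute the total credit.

Tuition Credit: income exceeds $145,200 by $45,350, which is 61 full-or-partial $750 increments; reduction = 61 × $18 = $1,098, leaving $351.
Elderly Relief Credit: 14% of the $43,250 excess over $147,300 is $6,055; credit = $7,500 − $6,055 = $1,445.
Education Credit: $190,550 is at or above $145,300, so the credit is $0.
Total: $351 + $1,445 + $0 = $1,796.

$1,796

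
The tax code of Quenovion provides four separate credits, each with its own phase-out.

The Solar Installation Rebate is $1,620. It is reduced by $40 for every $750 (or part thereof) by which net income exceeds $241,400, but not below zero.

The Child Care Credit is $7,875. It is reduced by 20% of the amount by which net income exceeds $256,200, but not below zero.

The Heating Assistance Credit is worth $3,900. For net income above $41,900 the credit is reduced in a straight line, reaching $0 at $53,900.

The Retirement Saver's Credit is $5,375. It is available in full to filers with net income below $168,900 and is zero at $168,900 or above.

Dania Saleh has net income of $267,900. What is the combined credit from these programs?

Solar Installation Rebate: income exceeds $241,400 by $26,500, which is 36 full-or-partial $750 increments; reduction = 36 × $40 = $1,440, leaving $180.
Child Care Credit: 20% of the $11,700 excess over $256,200 is $2,340; credit = $7,875 − $2,340 = $5,535.
Heating Assistance Credit: $267,900 is at or above $53,900, so the credit is $0.
Retirement Saver's Credit: $267,900 meets or exceeds the $168,900 cutoff, so the credit is $0.
Total: $180 + $5,535 + $0 + $0 = $5,715.

$5,715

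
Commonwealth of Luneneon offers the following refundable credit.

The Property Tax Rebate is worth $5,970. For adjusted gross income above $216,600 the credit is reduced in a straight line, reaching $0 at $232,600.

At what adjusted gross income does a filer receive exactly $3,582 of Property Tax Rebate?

$223,000

$3,582 is 3,582/5,970 of the full $5,970, so 2,388/5,970 of the $16,000 range has been used: income = $216,600 + $16,000 × 2,388/5,970 = $223,000.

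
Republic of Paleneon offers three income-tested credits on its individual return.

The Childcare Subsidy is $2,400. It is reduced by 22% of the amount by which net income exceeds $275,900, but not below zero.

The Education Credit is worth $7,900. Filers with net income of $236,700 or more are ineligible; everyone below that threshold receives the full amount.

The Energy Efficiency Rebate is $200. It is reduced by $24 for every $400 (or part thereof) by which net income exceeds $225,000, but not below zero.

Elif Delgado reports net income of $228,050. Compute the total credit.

$10,308

Childcare Subsidy: $228,050 is at or below the $275,900 threshold, so the full $2,400 applies.
Education Credit: $228,050 is below the $236,700 cutoff, so the full $7,900 applies.
Energy Efficiency Rebate: income exceeds $225,000 by $3,050, which is 8 full-or-partial $400 increments; reduction = 8 × $24 = $192, leaving $8.
Total: $2,400 + $7,900 + $8 = $10,308.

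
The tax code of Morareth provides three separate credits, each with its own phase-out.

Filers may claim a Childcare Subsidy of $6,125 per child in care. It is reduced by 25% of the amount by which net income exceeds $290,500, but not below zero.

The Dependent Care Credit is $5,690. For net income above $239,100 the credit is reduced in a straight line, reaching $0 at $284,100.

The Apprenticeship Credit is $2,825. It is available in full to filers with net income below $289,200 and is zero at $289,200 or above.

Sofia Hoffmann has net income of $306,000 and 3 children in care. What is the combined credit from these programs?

$14,500

Childcare Subsidy: base = 3 × $6,125 = $18,375. 25% of the $15,500 excess over $290,500 is $3,875; credit = $18,375 − $3,875 = $14,500.
Dependent Care Credit: $306,000 is at or above $284,100, so the credit is $0.
Apprenticeship Credit: $306,000 meets or exceeds the $289,200 cutoff, so the credit is $0.
Total: $14,500 + $0 + $0 = $14,500.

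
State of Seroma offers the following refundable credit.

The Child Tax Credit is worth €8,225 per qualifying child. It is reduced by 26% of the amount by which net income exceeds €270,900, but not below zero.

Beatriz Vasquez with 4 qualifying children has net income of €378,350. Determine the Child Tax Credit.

Child Tax Credit: base = 4 × €8,225 = €32,900. 26% of the €107,450 excess over €270,900 is €27,937; credit = €32,900 − €27,937 = €4,963.

€4,963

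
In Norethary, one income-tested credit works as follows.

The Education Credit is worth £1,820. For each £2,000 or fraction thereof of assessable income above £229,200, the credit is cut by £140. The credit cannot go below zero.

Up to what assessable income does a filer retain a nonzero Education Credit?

£253,200

After 12 increments the reduction is 12 × £140 = £1,680, leaving £140; one more increment wipes it out. Increment 12 ends at excess 12 × £2,000 = £24,000, so the highest qualifying income is £229,200 + £24,000 = £253,200.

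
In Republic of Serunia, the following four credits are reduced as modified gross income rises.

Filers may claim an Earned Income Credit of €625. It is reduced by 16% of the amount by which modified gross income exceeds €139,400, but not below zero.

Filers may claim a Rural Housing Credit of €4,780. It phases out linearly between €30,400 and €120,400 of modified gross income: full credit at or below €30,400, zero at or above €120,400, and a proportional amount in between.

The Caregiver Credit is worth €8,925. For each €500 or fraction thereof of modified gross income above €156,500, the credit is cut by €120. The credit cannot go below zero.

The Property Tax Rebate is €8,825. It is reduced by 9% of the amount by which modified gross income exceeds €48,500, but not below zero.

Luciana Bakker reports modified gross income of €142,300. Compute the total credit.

€9,469

Earned Income Credit: 16% of the €2,900 excess over €139,400 is €464; credit = €625 − €464 = €161.
Rural Housing Credit: €142,300 is at or above €120,400, so the credit is €0.
Caregiver Credit: €142,300 is at or below the €156,500 threshold, so the full €8,925 applies.
Property Tax Rebate: 9% of the €93,800 excess over €48,500 is €8,442; credit = €8,825 − €8,442 = €383.
Total: €161 + €0 + €8,925 + €383 = €9,469.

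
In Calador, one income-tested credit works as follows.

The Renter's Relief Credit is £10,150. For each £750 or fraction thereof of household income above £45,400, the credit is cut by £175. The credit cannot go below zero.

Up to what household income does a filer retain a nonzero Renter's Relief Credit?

After 57 increments the reduction is 57 × £175 = £9,975, leaving £175; one more increment wipes it out. Increment 57 ends at excess 57 × £750 = £42,750, so the highest qualifying income is £45,400 + £42,750 = £88,150.

£88,150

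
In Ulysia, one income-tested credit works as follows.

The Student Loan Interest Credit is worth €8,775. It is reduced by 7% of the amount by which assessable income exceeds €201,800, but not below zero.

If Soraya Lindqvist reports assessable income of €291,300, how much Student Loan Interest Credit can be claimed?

€2,510

Student Loan Interest Credit: 7% of the €89,500 excess over €201,800 is €6,265; credit = €8,775 − €6,265 = €2,510.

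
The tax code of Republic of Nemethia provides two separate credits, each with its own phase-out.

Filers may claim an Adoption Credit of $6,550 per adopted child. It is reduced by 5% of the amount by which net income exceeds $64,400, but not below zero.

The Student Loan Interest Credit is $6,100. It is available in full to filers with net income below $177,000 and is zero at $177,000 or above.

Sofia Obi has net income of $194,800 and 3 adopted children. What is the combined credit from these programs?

Adoption Credit: base = 3 × $6,550 = $19,650. 5% of the $130,400 excess over $64,400 is $6,520; credit = $19,650 − $6,520 = $13,130.
Student Loan Interest Credit: $194,800 meets or exceeds the $177,000 cutoff, so the credit is $0.
Total: $13,130 + $0 = $13,130.

$13,130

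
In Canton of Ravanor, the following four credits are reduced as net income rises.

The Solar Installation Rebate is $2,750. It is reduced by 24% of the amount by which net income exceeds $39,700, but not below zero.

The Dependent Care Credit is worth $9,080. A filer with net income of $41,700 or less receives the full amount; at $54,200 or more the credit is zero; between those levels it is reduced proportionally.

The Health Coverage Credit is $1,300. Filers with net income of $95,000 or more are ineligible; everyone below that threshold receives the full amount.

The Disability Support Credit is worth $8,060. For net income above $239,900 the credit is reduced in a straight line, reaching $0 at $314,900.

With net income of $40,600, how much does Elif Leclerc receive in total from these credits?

Solar Installation Rebate: 24% of the $900 excess over $39,700 is $216; credit = $2,750 − $216 = $2,534.
Dependent Care Credit: $40,600 is at or below the $41,700 threshold, so the full $9,080 applies.
Health Coverage Credit: $40,600 is below the $95,000 cutoff, so the full $1,300 applies.
Disability Support Credit: $40,600 is at or below the $239,900 threshold, so the full $8,060 applies.
Total: $2,534 + $9,080 + $1,300 + $8,060 = $20,974.

$20,974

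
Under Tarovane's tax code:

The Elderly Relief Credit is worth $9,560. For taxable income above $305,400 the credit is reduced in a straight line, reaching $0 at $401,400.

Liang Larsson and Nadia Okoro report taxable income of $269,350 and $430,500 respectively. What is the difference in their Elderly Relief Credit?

$9,560

Liang ($269,350): Elderly Relief Credit: $269,350 is at or below the $305,400 threshold, so the full $9,560 applies.
Nadia ($430,500): Elderly Relief Credit: $430,500 is at or above $401,400, so the credit is $0.
Difference: |$9,560 − $0| = $9,560.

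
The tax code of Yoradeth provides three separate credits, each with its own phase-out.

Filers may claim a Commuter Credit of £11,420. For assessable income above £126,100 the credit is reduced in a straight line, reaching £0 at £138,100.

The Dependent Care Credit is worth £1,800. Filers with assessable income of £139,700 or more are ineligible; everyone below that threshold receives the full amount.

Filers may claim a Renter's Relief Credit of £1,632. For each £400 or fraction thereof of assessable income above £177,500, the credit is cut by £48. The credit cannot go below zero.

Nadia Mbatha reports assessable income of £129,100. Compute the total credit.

£11,997

Commuter Credit: £129,100 is £3,000 into a £12,000 phase-out range, leaving 9,000/12,000 of the credit: £11,420 × 9,000/12,000 = £8,565.
Dependent Care Credit: £129,100 is below the £139,700 cutoff, so the full £1,800 applies.
Renter's Relief Credit: £129,100 is at or below the £177,500 threshold, so the full £1,632 applies.
Total: £8,565 + £1,800 + £1,632 = £11,997.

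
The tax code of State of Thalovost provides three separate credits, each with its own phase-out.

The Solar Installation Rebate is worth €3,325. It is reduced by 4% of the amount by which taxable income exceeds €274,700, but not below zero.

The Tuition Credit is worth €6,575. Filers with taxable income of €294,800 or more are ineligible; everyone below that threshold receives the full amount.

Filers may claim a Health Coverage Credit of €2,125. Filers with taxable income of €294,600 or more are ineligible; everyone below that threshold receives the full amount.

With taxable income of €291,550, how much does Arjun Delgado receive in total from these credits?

Solar Installation Rebate: 4% of the €16,850 excess over €274,700 is €674; credit = €3,325 − €674 = €2,651.
Tuition Credit: €291,550 is below the €294,800 cutoff, so the full €6,575 applies.
Health Coverage Credit: €291,550 is below the €294,600 cutoff, so the full €2,125 applies.
Total: €2,651 + €6,575 + €2,125 = €11,351.

€11,351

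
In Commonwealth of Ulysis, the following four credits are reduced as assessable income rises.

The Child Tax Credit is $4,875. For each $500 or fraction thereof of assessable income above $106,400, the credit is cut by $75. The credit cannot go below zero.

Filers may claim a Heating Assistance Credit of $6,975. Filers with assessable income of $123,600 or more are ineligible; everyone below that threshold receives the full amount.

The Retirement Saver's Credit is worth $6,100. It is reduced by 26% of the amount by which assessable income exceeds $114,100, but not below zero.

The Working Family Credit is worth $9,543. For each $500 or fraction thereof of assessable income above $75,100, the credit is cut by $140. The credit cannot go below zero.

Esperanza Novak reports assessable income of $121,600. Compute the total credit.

Child Tax Credit: income exceeds $106,400 by $15,200, which is 31 full-or-partial $500 increments; reduction = 31 × $75 = $2,325, leaving $2,550.
Heating Assistance Credit: $121,600 is below the $123,600 cutoff, so the full $6,975 applies.
Retirement Saver's Credit: 26% of the $7,500 excess over $114,100 is $1,950; credit = $6,100 − $1,950 = $4,150.
Working Family Credit: income exceeds $75,100 by $46,500 → 93 increments × $140 = $13,020 ≥ base, so the credit is $0.
Total: $2,550 + $6,975 + $4,150 + $0 = $13,675.

$13,675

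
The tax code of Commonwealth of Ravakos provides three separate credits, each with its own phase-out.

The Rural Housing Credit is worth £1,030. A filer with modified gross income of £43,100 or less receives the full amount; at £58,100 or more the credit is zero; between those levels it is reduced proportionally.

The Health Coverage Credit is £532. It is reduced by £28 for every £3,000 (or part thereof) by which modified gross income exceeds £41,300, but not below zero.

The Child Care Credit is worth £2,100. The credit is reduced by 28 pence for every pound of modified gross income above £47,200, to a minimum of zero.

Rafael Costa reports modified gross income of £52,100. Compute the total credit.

Rural Housing Credit: £52,100 is £9,000 into a £15,000 phase-out range, leaving 6,000/15,000 of the credit: £1,030 × 6,000/15,000 = £412.
Health Coverage Credit: income exceeds £41,300 by £10,800, which is 4 full-or-partial £3,000 increments; reduction = 4 × £28 = £112, leaving £420.
Child Care Credit: 28% of the £4,900 excess over £47,200 is £1,372; credit = £2,100 − £1,372 = £728.
Total: £412 + £420 + £728 = £1,560.

£1,560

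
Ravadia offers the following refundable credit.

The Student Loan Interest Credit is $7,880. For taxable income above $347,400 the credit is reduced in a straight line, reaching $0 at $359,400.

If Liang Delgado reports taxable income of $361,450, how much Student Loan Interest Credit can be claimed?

Student Loan Interest Credit: $361,450 is at or above $359,400, so the credit is $0.

$0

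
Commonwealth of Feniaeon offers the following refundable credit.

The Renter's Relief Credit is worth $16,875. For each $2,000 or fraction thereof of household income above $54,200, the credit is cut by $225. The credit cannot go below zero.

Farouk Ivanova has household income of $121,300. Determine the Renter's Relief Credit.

Renter's Relief Credit: income exceeds $54,200 by $67,100, which is 34 full-or-partial $2,000 increments; reduction = 34 × $225 = $7,650, leaving $9,225.

$9,225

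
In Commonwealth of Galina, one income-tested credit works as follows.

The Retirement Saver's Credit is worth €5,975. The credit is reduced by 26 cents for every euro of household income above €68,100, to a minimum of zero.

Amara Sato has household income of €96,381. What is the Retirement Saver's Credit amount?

Retirement Saver's Credit: 26% of the €28,281 excess over €68,100 is €7,353.06 ≥ base, so the credit is €0.

€0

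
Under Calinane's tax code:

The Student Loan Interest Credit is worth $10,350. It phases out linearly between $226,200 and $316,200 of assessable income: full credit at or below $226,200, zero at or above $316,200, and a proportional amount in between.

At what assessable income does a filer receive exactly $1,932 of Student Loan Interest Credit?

$1,932 is 1,932/10,350 of the full $10,350, so 8,418/10,350 of the $90,000 range has been used: income = $226,200 + $90,000 × 8,418/10,350 = $299,400.

$299,400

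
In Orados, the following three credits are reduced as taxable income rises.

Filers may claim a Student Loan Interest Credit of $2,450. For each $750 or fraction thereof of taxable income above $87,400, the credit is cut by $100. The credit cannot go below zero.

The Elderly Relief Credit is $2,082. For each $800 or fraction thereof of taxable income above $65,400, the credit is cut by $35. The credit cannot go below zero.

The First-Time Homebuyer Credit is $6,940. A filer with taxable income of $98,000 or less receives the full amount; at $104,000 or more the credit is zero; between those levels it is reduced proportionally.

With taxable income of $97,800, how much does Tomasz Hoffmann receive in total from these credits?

Student Loan Interest Credit: income exceeds $87,400 by $10,400, which is 14 full-or-partial $750 increments; reduction = 14 × $100 = $1,400, leaving $1,050.
Elderly Relief Credit: income exceeds $65,400 by $32,400, which is 41 full-or-partial $800 increments; reduction = 41 × $35 = $1,435, leaving $647.
First-Time Homebuyer Credit: $97,800 is at or below the $98,000 threshold, so the full $6,940 applies.
Total: $1,050 + $647 + $6,940 = $8,637.

$8,637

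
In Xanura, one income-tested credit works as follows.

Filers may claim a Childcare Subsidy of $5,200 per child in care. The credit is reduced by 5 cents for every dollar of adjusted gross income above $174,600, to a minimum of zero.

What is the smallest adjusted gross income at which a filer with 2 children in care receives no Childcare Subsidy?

Full credit = 2 × $5,200 = $10,400.
The credit falls by 5% of each dollar above $174,600, so it reaches zero when the excess is $10,400 / 5% = $208,000: income = $174,600 + $208,000 = $382,600.

$382,600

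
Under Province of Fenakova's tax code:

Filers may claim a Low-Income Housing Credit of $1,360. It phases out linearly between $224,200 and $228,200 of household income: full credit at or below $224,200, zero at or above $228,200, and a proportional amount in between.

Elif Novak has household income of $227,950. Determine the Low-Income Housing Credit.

Low-Income Housing Credit: $227,950 is $3,750 into a $4,000 phase-out range, leaving 250/4,000 of the credit: $1,360 × 250/4,000 = $85.

$85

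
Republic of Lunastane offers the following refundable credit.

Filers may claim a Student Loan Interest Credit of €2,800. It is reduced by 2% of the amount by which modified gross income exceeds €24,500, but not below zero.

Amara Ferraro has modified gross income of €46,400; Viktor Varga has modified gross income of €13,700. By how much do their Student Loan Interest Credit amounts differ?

€438

Amara (€46,400): Student Loan Interest Credit: 2% of the €21,900 excess over €24,500 is €438; credit = €2,800 − €438 = €2,362.
Viktor (€13,700): Student Loan Interest Credit: €13,700 is at or below the €24,500 threshold, so the full €2,800 applies.
Difference: |€2,362 − €2,800| = €438.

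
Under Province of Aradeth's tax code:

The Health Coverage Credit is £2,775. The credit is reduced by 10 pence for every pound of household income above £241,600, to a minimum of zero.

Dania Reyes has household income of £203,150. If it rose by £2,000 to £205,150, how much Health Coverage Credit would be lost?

£0

At £203,150 — £203,150 is at or below the £241,600 threshold, so the full £2,775 applies.
At £205,150 — £205,150 is at or below the £241,600 threshold, so the full £2,775 applies.
Lost: £2,775 − £2,775 = £0.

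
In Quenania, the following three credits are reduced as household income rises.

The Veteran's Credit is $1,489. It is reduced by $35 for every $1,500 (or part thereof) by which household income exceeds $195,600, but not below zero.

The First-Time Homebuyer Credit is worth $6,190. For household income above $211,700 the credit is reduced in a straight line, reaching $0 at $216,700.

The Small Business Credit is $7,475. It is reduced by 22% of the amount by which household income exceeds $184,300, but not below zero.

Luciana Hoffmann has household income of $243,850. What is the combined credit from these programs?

$334

Veteran's Credit: income exceeds $195,600 by $48,250, which is 33 full-or-partial $1,500 increments; reduction = 33 × $35 = $1,155, leaving $334.
First-Time Homebuyer Credit: $243,850 is at or above $216,700, so the credit is $0.
Small Business Credit: 22% of the $59,550 excess over $184,300 is $13,101 ≥ base, so the credit is $0.
Total: $334 + $0 + $0 = $334.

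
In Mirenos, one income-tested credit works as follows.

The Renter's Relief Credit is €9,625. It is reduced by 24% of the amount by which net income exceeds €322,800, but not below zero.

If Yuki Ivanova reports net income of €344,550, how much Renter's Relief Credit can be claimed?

€4,405

Renter's Relief Credit: 24% of the €21,750 excess over €322,800 is €5,220; credit = €9,625 − €5,220 = €4,405.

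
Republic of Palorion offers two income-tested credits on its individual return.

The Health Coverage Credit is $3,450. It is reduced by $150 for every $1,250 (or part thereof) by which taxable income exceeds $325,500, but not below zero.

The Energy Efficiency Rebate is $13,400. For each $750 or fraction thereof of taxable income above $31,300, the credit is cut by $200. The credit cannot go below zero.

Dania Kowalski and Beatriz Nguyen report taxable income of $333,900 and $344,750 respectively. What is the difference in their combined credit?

Dania ($333,900): Health Coverage Credit: income exceeds $325,500 by $8,400, which is 7 full-or-partial $1,250 increments; reduction = 7 × $150 = $1,050, leaving $2,400. Energy Efficiency Rebate: income exceeds $31,300 by $302,600 → 404 increments × $200 = $80,800 ≥ base, so the credit is $0. total $2,400 + $0 = $2,400
Beatriz ($344,750): Health Coverage Credit: income exceeds $325,500 by $19,250, which is 16 full-or-partial $1,250 increments; reduction = 16 × $150 = $2,400, leaving $1,050. Energy Efficiency Rebate: income exceeds $31,300 by $313,450 → 418 increments × $200 = $83,600 ≥ base, so the credit is $0. total $1,050 + $0 = $1,050
Difference: |$2,400 − $1,050| = $1,350.

$1,350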